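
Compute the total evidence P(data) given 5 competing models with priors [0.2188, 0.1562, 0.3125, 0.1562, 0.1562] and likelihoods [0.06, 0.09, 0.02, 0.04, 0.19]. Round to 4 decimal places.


Marginal likelihood = sum P(model_i) * P(data|model_i)
Model 1: 0.2188 * 0.06 = 0.0131
Model 2: 0.1562 * 0.09 = 0.0141
Model 3: 0.3125 * 0.02 = 0.0063
Model 4: 0.1562 * 0.04 = 0.0062
Model 5: 0.1562 * 0.19 = 0.0297
Total = 0.0694

0.0694


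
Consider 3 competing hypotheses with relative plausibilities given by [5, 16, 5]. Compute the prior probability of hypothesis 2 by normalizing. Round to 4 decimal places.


Sum of weights = 5 + 16 + 5 = 26
Normalized prior for H2 = 16 / 26
= 0.6154

0.6154


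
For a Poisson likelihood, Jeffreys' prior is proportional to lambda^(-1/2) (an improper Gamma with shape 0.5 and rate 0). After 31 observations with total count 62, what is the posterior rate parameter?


Jeffreys' prior for Poisson is proportional to lambda^(-1/2).
Posterior is Gamma(0.5 + S, 0 + n) = Gamma(0.5 + 62, 31).
Posterior rate = 0 + n = 31

31.0


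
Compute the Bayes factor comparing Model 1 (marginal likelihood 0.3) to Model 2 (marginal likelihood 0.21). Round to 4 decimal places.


BF12 = marginal likelihood of M1 / marginal likelihood of M2
= 0.3/0.21
= 1.4286

1.4286


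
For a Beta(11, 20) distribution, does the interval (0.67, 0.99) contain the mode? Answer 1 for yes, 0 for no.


Mode of Beta(a,b) = (a-1)/(a+b-2)
= (11-1)/(11+20-2) = 0.3448
Check: 0.67 <= 0.3448 <= 0.99?
Result: 0

0


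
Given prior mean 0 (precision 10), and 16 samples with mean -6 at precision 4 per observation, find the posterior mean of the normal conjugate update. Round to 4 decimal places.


The posterior mean is a precision-weighted average of prior and data.
Post. prec. = 10 + 64 = 74
Post. mean = (0 + -384)/74 = -384/74 = -5.1892

-5.1892


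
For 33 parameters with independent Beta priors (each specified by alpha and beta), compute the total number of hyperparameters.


A Beta prior has 2 hyperparameters per parameter.
Total = 33 * 2 = 66

66


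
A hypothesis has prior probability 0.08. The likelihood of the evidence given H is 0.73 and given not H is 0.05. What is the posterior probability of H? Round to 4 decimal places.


Using Bayes' theorem:
P(E) = 0.08 * 0.73 + 0.92 * 0.05
P(E) = 0.1044
P(H|E) = (0.08 * 0.73) / 0.1044 = 0.5594

0.5594


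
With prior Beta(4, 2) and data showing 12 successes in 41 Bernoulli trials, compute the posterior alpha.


Conjugate update: alpha_posterior = alpha_prior + k
= 4 + 12 = 16

16


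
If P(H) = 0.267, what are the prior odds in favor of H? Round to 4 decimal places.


Prior odds = P(H) / (1 - P(H))
= 0.267 / 0.733
= 0.3643

0.3643


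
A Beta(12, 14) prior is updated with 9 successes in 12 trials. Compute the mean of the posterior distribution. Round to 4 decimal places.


After update: Beta(21, 17)
Mean = 21 / (21 + 17) = 21 / 38
= 0.5526

0.5526


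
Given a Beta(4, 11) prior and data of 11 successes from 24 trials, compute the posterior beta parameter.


Number of failures = 24 - 11 = 13
Posterior beta = 11 + 13 = 24

24


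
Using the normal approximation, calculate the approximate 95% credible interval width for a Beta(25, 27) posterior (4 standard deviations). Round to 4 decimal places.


Var(Beta) = 25*27/(52^2 * 53) = 0.0047
SD = 0.0686
Width ~ 4*SD = 0.2745

0.2745


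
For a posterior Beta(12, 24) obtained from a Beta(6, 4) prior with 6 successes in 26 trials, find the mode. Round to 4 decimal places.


Mode = (alpha - 1) / (alpha + beta - 2)
= 11 / 34
= 0.3235

0.3235


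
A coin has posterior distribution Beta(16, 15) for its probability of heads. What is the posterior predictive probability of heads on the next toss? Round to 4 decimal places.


Posterior predictive = E[theta] = alpha/(alpha+beta)
= 16/31
= 0.5161

0.5161


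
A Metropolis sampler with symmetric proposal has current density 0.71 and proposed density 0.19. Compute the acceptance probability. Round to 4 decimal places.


For symmetric proposals, acceptance = min(1, pi(x*)/pi(x))
= min(1, 0.19/0.71)
= min(1, 0.2676) = 0.2676

0.2676


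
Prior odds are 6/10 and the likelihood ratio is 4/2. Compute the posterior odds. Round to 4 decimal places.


Posterior odds = prior odds * likelihood ratio
= (6/10) * (4/2)
= 24 / 20
= 1.2

1.2


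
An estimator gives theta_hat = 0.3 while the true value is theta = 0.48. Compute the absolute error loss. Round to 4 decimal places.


The absolute error loss is |theta_hat - theta|
= |0.3 - 0.48|
= 0.18

0.18


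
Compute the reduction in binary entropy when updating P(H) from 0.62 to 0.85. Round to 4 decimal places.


H_before = -p*log2(p) - (1-p)*log2(1-p) for p=0.62: 0.958
H_after for p=0.85: 0.6098
Reduction = 0.958 - 0.6098 = 0.3482

0.3482


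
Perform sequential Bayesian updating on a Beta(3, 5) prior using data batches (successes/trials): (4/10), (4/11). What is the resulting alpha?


Accumulate successes: 8
Posterior alpha = prior alpha + sum of successes
= 3 + 8 = 11

11


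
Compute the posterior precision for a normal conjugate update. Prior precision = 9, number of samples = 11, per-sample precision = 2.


tau_post = tau_0 + n * tau
= 9 + 11 * 2 = 31

31


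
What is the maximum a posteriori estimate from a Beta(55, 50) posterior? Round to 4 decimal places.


The MAP estimate equals the mode of the distribution.
Mode of Beta(a,b) = (a-1)/(a+b-2)
= 54/103
= 0.5243

0.5243


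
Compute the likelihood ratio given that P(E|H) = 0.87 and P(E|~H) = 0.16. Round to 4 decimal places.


LR = P(E|H) / P(E|~H)
= 0.87 / 0.16 = 5.4375

5.4375


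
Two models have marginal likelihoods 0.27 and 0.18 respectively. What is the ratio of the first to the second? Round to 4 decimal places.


Evidence ratio = 0.27 / 0.18
= 1.5

1.5


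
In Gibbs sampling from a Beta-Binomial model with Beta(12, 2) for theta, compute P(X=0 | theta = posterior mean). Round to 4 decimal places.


Posterior mean = alpha/(alpha+beta) = 12/14 = 0.8571
P(X=0|theta=mean) = 1 - theta = 0.1429

0.1429


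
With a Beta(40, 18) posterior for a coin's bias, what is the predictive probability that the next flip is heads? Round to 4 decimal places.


The predictive probability equals the posterior mean.
P(next = heads) = alpha / (alpha + beta)
= 40 / 58 = 0.6897

0.6897


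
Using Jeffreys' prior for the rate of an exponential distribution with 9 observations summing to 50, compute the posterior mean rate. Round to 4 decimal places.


Jeffreys' prior leads to posterior Gamma(9, 50).
Mean = 9/50 = 0.18

0.18


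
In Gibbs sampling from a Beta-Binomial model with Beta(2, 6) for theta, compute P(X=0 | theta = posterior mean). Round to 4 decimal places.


Posterior mean = alpha/(alpha+beta) = 2/8 = 0.25
P(X=0|theta=mean) = 1 - theta = 0.75

0.75


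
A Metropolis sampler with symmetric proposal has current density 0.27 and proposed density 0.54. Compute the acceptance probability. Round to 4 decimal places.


For symmetric proposals, acceptance = min(1, pi(x*)/pi(x))
= min(1, 0.54/0.27)
= min(1, 2.0) = 1.0

1.0


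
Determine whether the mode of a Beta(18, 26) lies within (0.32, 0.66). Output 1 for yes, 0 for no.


First find the mode: (a-1)/(a+b-2) = 0.4048
Is 0.4048 in (0.32, 0.66)? 1

1


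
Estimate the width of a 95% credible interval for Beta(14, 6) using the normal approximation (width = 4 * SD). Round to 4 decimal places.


For Beta(a,b): Var = ab/((a+b)^2(a+b+1))
Var = 0.01, SD = 0.1
Approximate 95% CI width = 4 * 0.1 = 0.4

0.4


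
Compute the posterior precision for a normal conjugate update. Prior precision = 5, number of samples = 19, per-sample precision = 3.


tau_post = tau_0 + n * tau
= 5 + 19 * 3 = 62

62


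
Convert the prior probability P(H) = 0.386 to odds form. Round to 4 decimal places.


P(not H) = 1 - 0.386 = 0.614
Odds = 0.386 / 0.614 = 0.6287

0.6287


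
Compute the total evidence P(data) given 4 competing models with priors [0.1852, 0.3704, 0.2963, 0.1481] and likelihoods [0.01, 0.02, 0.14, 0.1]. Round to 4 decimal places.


Marginal likelihood = sum P(model_i) * P(data|model_i)
Model 1: 0.1852 * 0.01 = 0.0019
Model 2: 0.3704 * 0.02 = 0.0074
Model 3: 0.2963 * 0.14 = 0.0415
Model 4: 0.1481 * 0.1 = 0.0148
Total = 0.0656

0.0656


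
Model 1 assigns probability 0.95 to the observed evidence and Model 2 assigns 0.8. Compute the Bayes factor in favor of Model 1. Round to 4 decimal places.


BF = P(data|M1) / P(data|M2)
= 0.95 / 0.8 = 1.1875

1.1875


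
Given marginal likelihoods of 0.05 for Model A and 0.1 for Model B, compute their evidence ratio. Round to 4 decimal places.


Ratio = ML(A) / ML(B) = 0.05/0.1
= 0.5

0.5


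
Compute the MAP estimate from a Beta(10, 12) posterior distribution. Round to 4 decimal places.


MAP = mode of Beta distribution
= (alpha - 1)/(alpha + beta - 2)
= (10-1)/(10+12-2)
= 9/20 = 0.45

0.45


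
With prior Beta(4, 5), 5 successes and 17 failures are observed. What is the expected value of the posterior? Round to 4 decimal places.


Posterior = Beta(9, 22)
E[theta] = alpha/(alpha+beta)
= 9/31 = 0.2903

0.2903


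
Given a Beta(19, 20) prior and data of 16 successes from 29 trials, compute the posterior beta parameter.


Number of failures = 29 - 16 = 13
Posterior beta = 20 + 13 = 33

33


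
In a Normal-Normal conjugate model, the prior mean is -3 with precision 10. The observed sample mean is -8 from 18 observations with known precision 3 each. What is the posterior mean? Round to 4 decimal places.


Posterior precision = tau0 + n*tau = 10 + 18*3 = 64
Posterior mean = (tau0*mu0 + n*tau*xbar) / posterior_precision
= (10*-3 + 18*3*-8) / 64
= -462 / 64 = -7.2188

-7.2188


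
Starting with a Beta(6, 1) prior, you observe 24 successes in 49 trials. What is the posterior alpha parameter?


For a Beta-Binomial conjugate model:
Posterior alpha = prior alpha + number of successes
= 6 + 24 = 30

30


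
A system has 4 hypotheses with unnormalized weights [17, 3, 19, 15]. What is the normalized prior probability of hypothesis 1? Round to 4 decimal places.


The normalized prior is the weight divided by the total.
Total weight = 54
P(H1) = 17 / 54 = 0.3148

0.3148


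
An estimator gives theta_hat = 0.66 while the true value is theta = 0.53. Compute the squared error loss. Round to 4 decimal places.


The squared error loss is (theta_hat - theta)^2
= (0.66 - 0.53)^2
= (0.13)^2 = 0.0169

0.0169


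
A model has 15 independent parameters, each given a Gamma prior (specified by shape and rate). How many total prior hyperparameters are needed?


Each Gamma prior needs 2 hyperparameters (shape and rate).
Total = 2 * 15 = 30

30


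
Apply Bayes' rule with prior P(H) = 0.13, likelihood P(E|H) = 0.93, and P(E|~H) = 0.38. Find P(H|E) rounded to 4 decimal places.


Step 1: Compute marginal P(E) = P(E|H)P(H) + P(E|~H)P(~H)
= 0.93*0.13 + 0.38*0.87 = 0.4515
Step 2: P(H|E) = P(E|H)P(H)/P(E) = 0.1209/0.4515
= 0.2678

0.2678


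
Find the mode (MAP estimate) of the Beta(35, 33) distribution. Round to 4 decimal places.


For Beta(a,b) with a,b > 1:
Mode = (a-1)/(a+b-2) = (35-1)/(68-2)
= 34/66 = 0.5152

0.5152


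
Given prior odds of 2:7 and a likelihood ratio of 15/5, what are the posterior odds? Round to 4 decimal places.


Posterior odds = prior odds * LR
Prior odds = 2/7 = 0.2857
LR = 15/5 = 3.0
Posterior odds = 0.2857 * 3.0 = 0.8571

0.8571


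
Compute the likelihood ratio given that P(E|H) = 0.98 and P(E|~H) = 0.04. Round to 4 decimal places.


LR = P(E|H) / P(E|~H)
= 0.98 / 0.04 = 24.5

24.5


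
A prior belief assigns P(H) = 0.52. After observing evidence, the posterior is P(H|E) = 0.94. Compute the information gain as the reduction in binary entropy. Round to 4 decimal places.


H(prior) = -0.52*log2(0.52) - 0.48*log2(0.48)
= 0.9988
H(post) = -0.94*log2(0.94) - 0.06*log2(0.06)
= 0.3274
IG = 0.9988 - 0.3274 = 0.6714

0.6714


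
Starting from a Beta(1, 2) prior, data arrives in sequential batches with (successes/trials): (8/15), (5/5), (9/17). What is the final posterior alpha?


In sequential Bayesian updating, we sum all successes.
Total successes = 22
Final alpha = 1 + 22 = 23

23


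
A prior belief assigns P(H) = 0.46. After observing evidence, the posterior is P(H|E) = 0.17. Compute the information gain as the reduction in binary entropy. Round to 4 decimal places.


H(prior) = -0.46*log2(0.46) - 0.54*log2(0.54)
= 0.9954
H(post) = -0.17*log2(0.17) - 0.83*log2(0.83)
= 0.6577
IG = 0.9954 - 0.6577 = 0.3377

0.3377


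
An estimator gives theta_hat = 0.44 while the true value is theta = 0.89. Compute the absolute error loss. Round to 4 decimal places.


The absolute error loss is |theta_hat - theta|
= |0.44 - 0.89|
= 0.45

0.45


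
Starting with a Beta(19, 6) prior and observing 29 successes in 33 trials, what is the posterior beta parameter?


Posterior beta = prior beta + failures
Failures = 33 - 29 = 4
beta_post = 6 + 4 = 10

10


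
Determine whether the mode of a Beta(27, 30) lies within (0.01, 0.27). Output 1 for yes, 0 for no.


First find the mode: (a-1)/(a+b-2) = 0.4727
Is 0.4727 in (0.01, 0.27)? 0

0


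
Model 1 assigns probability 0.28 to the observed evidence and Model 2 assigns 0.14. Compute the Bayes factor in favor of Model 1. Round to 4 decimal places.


BF = P(data|M1) / P(data|M2)
= 0.28 / 0.14 = 2.0

2.0


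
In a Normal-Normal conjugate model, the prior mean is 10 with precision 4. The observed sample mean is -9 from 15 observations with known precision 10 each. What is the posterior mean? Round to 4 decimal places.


Posterior precision = tau0 + n*tau = 4 + 15*10 = 154
Posterior mean = (tau0*mu0 + n*tau*xbar) / posterior_precision
= (4*10 + 15*10*-9) / 154
= -1310 / 154 = -8.5065

-8.5065


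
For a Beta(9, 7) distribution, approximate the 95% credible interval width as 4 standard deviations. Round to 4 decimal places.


Variance of Beta(a,b) = ab / ((a+b)^2 * (a+b+1))
= 9*7 / ((16)^2 * 17)
= 0.0145
SD = sqrt(0.0145) = 0.1203
Width = 4 * SD = 0.4813

0.4813


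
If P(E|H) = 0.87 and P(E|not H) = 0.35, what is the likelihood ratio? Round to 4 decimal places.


Likelihood ratio = P(E|H) / P(E|not H)
= 0.87 / 0.35
= 2.4857

2.4857


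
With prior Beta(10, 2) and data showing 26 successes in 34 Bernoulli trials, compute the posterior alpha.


Conjugate update: alpha_posterior = alpha_prior + k
= 10 + 26 = 36

36


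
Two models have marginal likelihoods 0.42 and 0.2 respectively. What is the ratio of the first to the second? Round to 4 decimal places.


Evidence ratio = 0.42 / 0.2
= 2.1

2.1


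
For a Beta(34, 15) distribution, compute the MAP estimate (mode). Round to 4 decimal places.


MAP = mode = (a-1)/(a+b-2)
= (34-1)/(34+15-2)
= 33/47 = 0.7021

0.7021


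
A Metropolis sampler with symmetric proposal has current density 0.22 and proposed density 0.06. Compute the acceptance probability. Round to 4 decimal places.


For symmetric proposals, acceptance = min(1, pi(x*)/pi(x))
= min(1, 0.06/0.22)
= min(1, 0.2727) = 0.2727

0.2727


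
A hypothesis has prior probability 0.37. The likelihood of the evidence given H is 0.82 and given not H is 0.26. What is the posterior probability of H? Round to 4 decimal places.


Using Bayes' theorem:
P(E) = 0.37 * 0.82 + 0.63 * 0.26
P(E) = 0.4672
P(H|E) = (0.37 * 0.82) / 0.4672 = 0.6494

0.6494


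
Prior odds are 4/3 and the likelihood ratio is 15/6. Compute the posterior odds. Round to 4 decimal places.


Posterior odds = prior odds * likelihood ratio
= (4/3) * (15/6)
= 60 / 18
= 3.3333

3.3333


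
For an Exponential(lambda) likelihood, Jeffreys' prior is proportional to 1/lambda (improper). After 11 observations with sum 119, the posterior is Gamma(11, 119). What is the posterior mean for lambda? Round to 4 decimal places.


Posterior = Gamma(n, sum_x) = Gamma(11, 119)
Posterior mean = shape/rate = 11/119
= 0.0924

0.0924


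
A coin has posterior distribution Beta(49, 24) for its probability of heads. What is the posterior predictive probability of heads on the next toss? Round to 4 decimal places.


Posterior predictive = E[theta] = alpha/(alpha+beta)
= 49/73
= 0.6712

0.6712


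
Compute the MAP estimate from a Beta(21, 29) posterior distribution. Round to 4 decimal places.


MAP = mode of Beta distribution
= (alpha - 1)/(alpha + beta - 2)
= (21-1)/(21+29-2)
= 20/48 = 0.4167

0.4167


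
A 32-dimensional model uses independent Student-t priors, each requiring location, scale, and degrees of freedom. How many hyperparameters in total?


Per parameter: 3 (location, scale, and degrees of freedom).
Total = 32 * 3 = 96

96


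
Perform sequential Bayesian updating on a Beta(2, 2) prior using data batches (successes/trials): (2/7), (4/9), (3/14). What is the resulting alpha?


Accumulate successes: 9
Posterior alpha = prior alpha + sum of successes
= 2 + 9 = 11

11


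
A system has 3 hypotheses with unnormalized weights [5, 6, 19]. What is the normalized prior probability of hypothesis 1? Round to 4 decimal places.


The normalized prior is the weight divided by the total.
Total weight = 30
P(H1) = 5 / 30 = 0.1667

0.1667


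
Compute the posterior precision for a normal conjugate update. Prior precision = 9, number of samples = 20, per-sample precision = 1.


tau_post = tau_0 + n * tau
= 9 + 20 * 1 = 29

29


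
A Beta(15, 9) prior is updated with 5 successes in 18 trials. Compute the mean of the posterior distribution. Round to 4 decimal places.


After update: Beta(20, 22)
Mean = 20 / (20 + 22) = 20 / 42
= 0.4762

0.4762


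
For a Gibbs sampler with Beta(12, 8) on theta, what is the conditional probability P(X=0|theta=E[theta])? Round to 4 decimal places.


E[theta] = 12/(12+8) = 0.6
P(X=0|theta) = 1 - theta = 0.4

0.4


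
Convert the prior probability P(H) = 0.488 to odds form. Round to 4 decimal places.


P(not H) = 1 - 0.488 = 0.512
Odds = 0.488 / 0.512 = 0.9531

0.9531


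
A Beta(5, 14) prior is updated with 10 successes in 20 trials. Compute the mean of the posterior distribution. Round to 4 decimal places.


After update: Beta(15, 24)
Mean = 15 / (15 + 24) = 15 / 39
= 0.3846

0.3846


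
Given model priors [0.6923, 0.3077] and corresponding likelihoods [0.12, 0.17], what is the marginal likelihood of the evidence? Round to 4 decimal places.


P(E) = sum_i P(M_i) P(E|M_i)
= 0.0831 + 0.0523
= 0.1354

0.1354


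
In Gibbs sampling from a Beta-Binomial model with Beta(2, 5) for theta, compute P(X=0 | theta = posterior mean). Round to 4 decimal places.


Posterior mean = alpha/(alpha+beta) = 2/7 = 0.2857
P(X=0|theta=mean) = 1 - theta = 0.7143

0.7143


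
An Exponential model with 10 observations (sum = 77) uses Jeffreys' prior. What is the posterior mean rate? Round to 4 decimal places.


Posterior Gamma(10, 77)
E[lambda] = 10/77 = 0.1299

0.1299


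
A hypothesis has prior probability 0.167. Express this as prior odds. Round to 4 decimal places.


Odds = P(H) / P(not H) = 0.167 / 0.833
= 0.2005

0.2005


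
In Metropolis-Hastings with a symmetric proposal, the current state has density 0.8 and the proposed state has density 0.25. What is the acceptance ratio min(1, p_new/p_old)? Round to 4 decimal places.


Ratio = p_new / p_old = 0.25 / 0.8 = 0.3125
Acceptance = min(1, 0.3125) = 0.3125

0.3125


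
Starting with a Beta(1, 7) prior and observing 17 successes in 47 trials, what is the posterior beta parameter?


Posterior beta = prior beta + failures
Failures = 47 - 17 = 30
beta_post = 7 + 30 = 37

37


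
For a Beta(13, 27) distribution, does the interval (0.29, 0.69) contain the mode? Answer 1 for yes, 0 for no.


Mode of Beta(a,b) = (a-1)/(a+b-2)
= (13-1)/(13+27-2) = 0.3158
Check: 0.29 <= 0.3158 <= 0.69?
Result: 1

1


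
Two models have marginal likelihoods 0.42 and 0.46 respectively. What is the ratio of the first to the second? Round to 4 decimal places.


Evidence ratio = 0.42 / 0.46
= 0.913

0.913


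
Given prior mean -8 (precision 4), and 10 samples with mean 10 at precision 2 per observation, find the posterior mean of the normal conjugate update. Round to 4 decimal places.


The posterior mean is a precision-weighted average of prior and data.
Post. prec. = 4 + 20 = 24
Post. mean = (-32 + 200)/24 = 168/24 = 7.0

7.0


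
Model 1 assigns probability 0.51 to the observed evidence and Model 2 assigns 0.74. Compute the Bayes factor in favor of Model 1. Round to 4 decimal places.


BF = P(data|M1) / P(data|M2)
= 0.51 / 0.74 = 0.6892

0.6892


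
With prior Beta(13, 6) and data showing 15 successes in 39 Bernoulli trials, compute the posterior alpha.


Conjugate update: alpha_posterior = alpha_prior + k
= 13 + 15 = 28

28


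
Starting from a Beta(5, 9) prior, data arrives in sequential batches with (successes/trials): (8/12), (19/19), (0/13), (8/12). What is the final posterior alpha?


In sequential Bayesian updating, we sum all successes.
Total successes = 35
Final alpha = 5 + 35 = 40

40


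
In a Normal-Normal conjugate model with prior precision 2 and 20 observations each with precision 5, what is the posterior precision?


Posterior precision = prior precision + n * observation precision
= 2 + 20 * 5
= 2 + 100 = 102

102


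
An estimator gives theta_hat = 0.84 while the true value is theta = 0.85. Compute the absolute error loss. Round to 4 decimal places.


The absolute error loss is |theta_hat - theta|
= |0.84 - 0.85|
= 0.01

0.01


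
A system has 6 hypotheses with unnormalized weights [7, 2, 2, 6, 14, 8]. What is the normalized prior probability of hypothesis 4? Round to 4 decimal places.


The normalized prior is the weight divided by the total.
Total weight = 39
P(H4) = 6 / 39 = 0.1538

0.1538


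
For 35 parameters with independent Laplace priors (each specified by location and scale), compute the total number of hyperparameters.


A Laplace prior has 2 hyperparameters per parameter.
Total = 35 * 2 = 70

70


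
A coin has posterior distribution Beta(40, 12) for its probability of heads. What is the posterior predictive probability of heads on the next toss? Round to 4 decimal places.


Posterior predictive = E[theta] = alpha/(alpha+beta)
= 40/52
= 0.7692

0.7692


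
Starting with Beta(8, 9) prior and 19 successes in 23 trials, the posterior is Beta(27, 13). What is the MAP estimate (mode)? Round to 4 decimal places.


The mode of Beta(a, b) when a > 1 and b > 1 is (a-1)/(a+b-2)
= (27 - 1) / (27 + 13 - 2)
= 26 / 38
= 0.6842

0.6842


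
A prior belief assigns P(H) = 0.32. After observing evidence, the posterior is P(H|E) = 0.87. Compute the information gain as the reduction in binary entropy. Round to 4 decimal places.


H(prior) = -0.32*log2(0.32) - 0.68*log2(0.68)
= 0.9044
H(post) = -0.87*log2(0.87) - 0.13*log2(0.13)
= 0.5574
IG = 0.9044 - 0.5574 = 0.3469

0.3469


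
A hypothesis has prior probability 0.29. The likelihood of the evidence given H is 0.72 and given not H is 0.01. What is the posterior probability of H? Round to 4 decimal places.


Using Bayes' theorem:
P(E) = 0.29 * 0.72 + 0.71 * 0.01
P(E) = 0.2159
P(H|E) = (0.29 * 0.72) / 0.2159 = 0.9671

0.9671


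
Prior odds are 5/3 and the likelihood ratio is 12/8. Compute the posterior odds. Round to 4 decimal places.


Posterior odds = prior odds * likelihood ratio
= (5/3) * (12/8)
= 60 / 24
= 2.5

2.5


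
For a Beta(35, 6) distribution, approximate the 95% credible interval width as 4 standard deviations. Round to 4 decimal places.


Variance of Beta(a,b) = ab / ((a+b)^2 * (a+b+1))
= 35*6 / ((41)^2 * 42)
= 0.003
SD = sqrt(0.003) = 0.0545
Width = 4 * SD = 0.2182

0.2182


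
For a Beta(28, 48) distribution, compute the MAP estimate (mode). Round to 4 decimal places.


MAP = mode = (a-1)/(a+b-2)
= (28-1)/(28+48-2)
= 27/74 = 0.3649

0.3649


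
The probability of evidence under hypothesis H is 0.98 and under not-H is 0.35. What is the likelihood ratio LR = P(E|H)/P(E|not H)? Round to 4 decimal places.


LR = 0.98 / 0.35
= 2.8

2.8


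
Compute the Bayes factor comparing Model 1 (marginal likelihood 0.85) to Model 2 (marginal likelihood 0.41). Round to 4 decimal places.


BF12 = marginal likelihood of M1 / marginal likelihood of M2
= 0.85/0.41
= 2.0732

2.0732


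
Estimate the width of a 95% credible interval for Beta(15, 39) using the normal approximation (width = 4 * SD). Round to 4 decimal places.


For Beta(a,b): Var = ab/((a+b)^2(a+b+1))
Var = 0.0036, SD = 0.0604
Approximate 95% CI width = 4 * 0.0604 = 0.2416

0.2416


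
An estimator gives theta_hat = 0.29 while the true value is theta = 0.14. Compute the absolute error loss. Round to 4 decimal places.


The absolute error loss is |theta_hat - theta|
= |0.29 - 0.14|
= 0.15

0.15


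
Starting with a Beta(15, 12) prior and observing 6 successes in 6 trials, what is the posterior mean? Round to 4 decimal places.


Posterior parameters: alpha = 15 + 6 = 21
beta = 12 + 0 = 12
Posterior mean = alpha / (alpha + beta) = 21 / 33
= 0.6364

0.6364


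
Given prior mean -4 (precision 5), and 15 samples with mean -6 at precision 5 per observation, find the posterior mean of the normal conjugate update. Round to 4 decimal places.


The posterior mean is a precision-weighted average of prior and data.
Post. prec. = 5 + 75 = 80
Post. mean = (-20 + -450)/80 = -470/80 = -5.875

-5.875


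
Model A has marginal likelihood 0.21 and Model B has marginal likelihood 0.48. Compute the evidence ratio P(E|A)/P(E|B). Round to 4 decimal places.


Evidence ratio = P(E|A) / P(E|B)
= 0.21 / 0.48
= 0.4375

0.4375


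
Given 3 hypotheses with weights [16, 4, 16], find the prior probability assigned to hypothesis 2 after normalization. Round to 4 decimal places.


To normalize, divide each weight by the sum of all weights.
Sum = 36
Prior(H2) = 4/36 = 0.1111

0.1111


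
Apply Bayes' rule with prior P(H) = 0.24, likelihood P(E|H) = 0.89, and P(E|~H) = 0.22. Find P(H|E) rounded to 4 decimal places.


Step 1: Compute marginal P(E) = P(E|H)P(H) + P(E|~H)P(~H)
= 0.89*0.24 + 0.22*0.76 = 0.3808
Step 2: P(H|E) = P(E|H)P(H)/P(E) = 0.2136/0.3808
= 0.5609

0.5609


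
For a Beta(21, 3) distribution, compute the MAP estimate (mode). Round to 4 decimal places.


MAP = mode = (a-1)/(a+b-2)
= (21-1)/(21+3-2)
= 20/22 = 0.9091

0.9091


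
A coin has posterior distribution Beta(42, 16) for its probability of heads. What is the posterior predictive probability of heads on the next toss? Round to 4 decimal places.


Posterior predictive = E[theta] = alpha/(alpha+beta)
= 42/58
= 0.7241

0.7241


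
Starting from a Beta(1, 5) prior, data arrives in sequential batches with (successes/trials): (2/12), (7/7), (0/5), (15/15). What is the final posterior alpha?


In sequential Bayesian updating, we sum all successes.
Total successes = 24
Final alpha = 1 + 24 = 25

25


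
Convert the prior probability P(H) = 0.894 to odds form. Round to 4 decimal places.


P(not H) = 1 - 0.894 = 0.106
Odds = 0.894 / 0.106 = 8.434

8.434


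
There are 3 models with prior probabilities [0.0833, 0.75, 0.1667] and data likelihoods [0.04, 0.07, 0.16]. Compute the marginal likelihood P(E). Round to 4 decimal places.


P(E) = sum over models of P(M_i) * P(E|M_i)
= 0.0833*0.04 + 0.75*0.07 + 0.1667*0.16
= 0.0825

0.0825


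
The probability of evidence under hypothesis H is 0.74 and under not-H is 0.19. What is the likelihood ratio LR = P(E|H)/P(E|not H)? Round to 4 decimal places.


LR = 0.74 / 0.19
= 3.8947

3.8947


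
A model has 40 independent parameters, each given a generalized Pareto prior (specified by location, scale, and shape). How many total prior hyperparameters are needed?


Each generalized Pareto prior needs 3 hyperparameters (location, scale, and shape).
Total = 3 * 40 = 120

120


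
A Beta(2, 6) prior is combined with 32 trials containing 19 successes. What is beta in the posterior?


In conjugate updating:
beta_posterior = beta_prior + (n - k)
= 6 + (32 - 19)
= 6 + 13 = 19

19


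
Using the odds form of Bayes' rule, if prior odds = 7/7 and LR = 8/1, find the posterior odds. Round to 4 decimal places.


Bayes' rule in odds form: posterior odds = prior odds * LR
= (7 * 8) / (7 * 1)
= 56/7 = 8.0

8.0


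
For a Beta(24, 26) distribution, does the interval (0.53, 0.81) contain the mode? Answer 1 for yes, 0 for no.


Mode of Beta(a,b) = (a-1)/(a+b-2)
= (24-1)/(24+26-2) = 0.4792
Check: 0.53 <= 0.4792 <= 0.81?
Result: 0

0


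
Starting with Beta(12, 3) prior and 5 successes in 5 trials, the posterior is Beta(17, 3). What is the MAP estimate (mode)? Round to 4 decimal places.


The mode of Beta(a, b) when a > 1 and b > 1 is (a-1)/(a+b-2)
= (17 - 1) / (17 + 3 - 2)
= 16 / 18
= 0.8889

0.8889


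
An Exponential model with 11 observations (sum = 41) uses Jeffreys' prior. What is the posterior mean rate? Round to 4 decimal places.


Posterior Gamma(11, 41)
E[lambda] = 11/41 = 0.2683

0.2683


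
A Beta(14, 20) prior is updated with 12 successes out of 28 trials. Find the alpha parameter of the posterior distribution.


In the Beta-Binomial conjugate update:
alpha_post = alpha_prior + successes
= 14 + 12
= 26

26


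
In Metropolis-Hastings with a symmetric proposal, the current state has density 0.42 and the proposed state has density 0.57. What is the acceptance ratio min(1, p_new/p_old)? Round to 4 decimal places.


Ratio = p_new / p_old = 0.57 / 0.42 = 1.3571
Acceptance = min(1, 1.3571) = 1.0

1.0


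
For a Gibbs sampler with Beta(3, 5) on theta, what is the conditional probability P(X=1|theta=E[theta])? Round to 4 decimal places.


E[theta] = 3/(3+5) = 0.375
P(X=1|theta) = theta = 0.375

0.375


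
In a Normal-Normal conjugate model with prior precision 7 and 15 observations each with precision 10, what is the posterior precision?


Posterior precision = prior precision + n * observation precision
= 7 + 15 * 10
= 7 + 150 = 157

157


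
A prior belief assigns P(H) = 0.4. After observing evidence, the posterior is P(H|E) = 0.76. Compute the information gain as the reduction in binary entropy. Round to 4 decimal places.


H(prior) = -0.4*log2(0.4) - 0.6*log2(0.6)
= 0.971
H(post) = -0.76*log2(0.76) - 0.24*log2(0.24)
= 0.795
IG = 0.971 - 0.795 = 0.1759

0.1759


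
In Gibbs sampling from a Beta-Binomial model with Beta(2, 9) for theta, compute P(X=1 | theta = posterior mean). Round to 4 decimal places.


Posterior mean = alpha/(alpha+beta) = 2/11 = 0.1818
P(X=1|theta=mean) = theta = 0.1818

0.1818


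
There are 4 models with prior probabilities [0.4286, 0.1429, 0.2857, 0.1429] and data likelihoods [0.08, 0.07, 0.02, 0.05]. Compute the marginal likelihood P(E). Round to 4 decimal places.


P(E) = sum over models of P(M_i) * P(E|M_i)
= 0.4286*0.08 + 0.1429*0.07 + 0.2857*0.02 + 0.1429*0.05
= 0.0571

0.0571


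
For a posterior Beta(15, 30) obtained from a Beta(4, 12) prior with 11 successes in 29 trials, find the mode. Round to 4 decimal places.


Mode = (alpha - 1) / (alpha + beta - 2)
= 14 / 43
= 0.3256

0.3256


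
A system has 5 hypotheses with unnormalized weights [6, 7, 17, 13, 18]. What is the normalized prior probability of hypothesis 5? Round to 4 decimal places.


The normalized prior is the weight divided by the total.
Total weight = 61
P(H5) = 18 / 61 = 0.2951

0.2951


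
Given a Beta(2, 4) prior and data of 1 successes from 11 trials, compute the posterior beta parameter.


Number of failures = 11 - 1 = 10
Posterior beta = 4 + 10 = 14

14


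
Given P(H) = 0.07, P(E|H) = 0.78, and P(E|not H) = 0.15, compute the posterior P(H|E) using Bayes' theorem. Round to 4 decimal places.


By Bayes' theorem: P(H|E) = P(E|H)*P(H) / P(E)
P(E) = P(E|H)*P(H) + P(E|not H)*P(not H)
P(E) = 0.78*0.07 + 0.15*0.93 = 0.1941
P(H|E) = 0.78*0.07 / 0.1941 = 0.2813

0.2813


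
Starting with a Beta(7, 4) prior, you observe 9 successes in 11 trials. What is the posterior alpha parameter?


For a Beta-Binomial conjugate model:
Posterior alpha = prior alpha + number of successes
= 7 + 9 = 16

16


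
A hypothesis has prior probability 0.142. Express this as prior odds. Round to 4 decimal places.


Odds = P(H) / P(not H) = 0.142 / 0.858
= 0.1655

0.1655


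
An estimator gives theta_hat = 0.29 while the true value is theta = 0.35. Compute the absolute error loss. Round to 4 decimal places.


The absolute error loss is |theta_hat - theta|
= |0.29 - 0.35|
= 0.06

0.06


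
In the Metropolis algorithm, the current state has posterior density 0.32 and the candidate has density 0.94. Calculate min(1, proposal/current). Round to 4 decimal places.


Ratio = 0.94/0.32 = 2.9375
Acceptance probability = min(1, 2.9375)
= 1.0

1.0


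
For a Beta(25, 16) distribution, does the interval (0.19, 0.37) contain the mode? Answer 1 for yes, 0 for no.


Mode of Beta(a,b) = (a-1)/(a+b-2)
= (25-1)/(25+16-2) = 0.6154
Check: 0.19 <= 0.6154 <= 0.37?
Result: 0

0


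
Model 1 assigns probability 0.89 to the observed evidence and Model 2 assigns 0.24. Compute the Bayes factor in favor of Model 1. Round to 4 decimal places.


BF = P(data|M1) / P(data|M2)
= 0.89 / 0.24 = 3.7083

3.7083


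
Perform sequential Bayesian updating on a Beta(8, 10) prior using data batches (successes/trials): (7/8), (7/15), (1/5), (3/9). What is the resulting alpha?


Accumulate successes: 18
Posterior alpha = prior alpha + sum of successes
= 8 + 18 = 26

26


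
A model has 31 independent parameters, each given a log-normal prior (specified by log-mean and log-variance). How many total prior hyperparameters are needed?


Each log-normal prior needs 2 hyperparameters (log-mean and log-variance).
Total = 2 * 31 = 62

62


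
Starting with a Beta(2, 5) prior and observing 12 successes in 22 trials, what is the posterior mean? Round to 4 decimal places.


Posterior parameters: alpha = 2 + 12 = 14
beta = 5 + 10 = 15
Posterior mean = alpha / (alpha + beta) = 14 / 29
= 0.4828

0.4828


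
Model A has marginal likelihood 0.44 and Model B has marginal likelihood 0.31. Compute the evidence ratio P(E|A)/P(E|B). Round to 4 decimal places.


Evidence ratio = P(E|A) / P(E|B)
= 0.44 / 0.31
= 1.4194

1.4194


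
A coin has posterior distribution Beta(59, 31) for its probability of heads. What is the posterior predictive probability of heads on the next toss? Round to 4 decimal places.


Posterior predictive = E[theta] = alpha/(alpha+beta)
= 59/90
= 0.6556

0.6556


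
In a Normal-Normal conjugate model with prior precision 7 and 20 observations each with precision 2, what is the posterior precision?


Posterior precision = prior precision + n * observation precision
= 7 + 20 * 2
= 7 + 40 = 47

47


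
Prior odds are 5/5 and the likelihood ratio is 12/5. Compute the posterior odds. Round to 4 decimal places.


Posterior odds = prior odds * likelihood ratio
= (5/5) * (12/5)
= 60 / 25
= 2.4

2.4


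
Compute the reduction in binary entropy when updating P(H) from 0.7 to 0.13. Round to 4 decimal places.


H_before = -p*log2(p) - (1-p)*log2(1-p) for p=0.7: 0.8813
H_after for p=0.13: 0.5574
Reduction = 0.8813 - 0.5574 = 0.3239

0.3239


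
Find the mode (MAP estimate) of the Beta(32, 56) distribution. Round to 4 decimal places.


For Beta(a,b) with a,b > 1:
Mode = (a-1)/(a+b-2) = (32-1)/(88-2)
= 31/86 = 0.3605

0.3605


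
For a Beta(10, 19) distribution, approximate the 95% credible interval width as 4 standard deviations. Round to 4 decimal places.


Variance of Beta(a,b) = ab / ((a+b)^2 * (a+b+1))
= 10*19 / ((29)^2 * 30)
= 0.0075
SD = sqrt(0.0075) = 0.0868
Width = 4 * SD = 0.3471

0.3471


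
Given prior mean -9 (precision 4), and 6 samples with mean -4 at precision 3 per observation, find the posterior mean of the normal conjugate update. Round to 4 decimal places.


The posterior mean is a precision-weighted average of prior and data.
Post. prec. = 4 + 18 = 22
Post. mean = (-36 + -72)/22 = -108/22 = -4.9091

-4.9091


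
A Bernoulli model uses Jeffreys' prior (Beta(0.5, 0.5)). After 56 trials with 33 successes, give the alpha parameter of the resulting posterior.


Posterior = Beta(prior_alpha + successes, prior_beta + failures)
= Beta(0.5 + 33, 0.5 + 23)
Posterior alpha = 0.5 + k = 0.5 + 33 = 33.5

33.5


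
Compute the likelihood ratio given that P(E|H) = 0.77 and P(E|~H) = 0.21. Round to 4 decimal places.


LR = P(E|H) / P(E|~H)
= 0.77 / 0.21 = 3.6667

3.6667


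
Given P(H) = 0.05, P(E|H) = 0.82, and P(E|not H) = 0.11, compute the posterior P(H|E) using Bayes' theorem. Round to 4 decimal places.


By Bayes' theorem: P(H|E) = P(E|H)*P(H) / P(E)
P(E) = P(E|H)*P(H) + P(E|not H)*P(not H)
P(E) = 0.82*0.05 + 0.11*0.95 = 0.1455
P(H|E) = 0.82*0.05 / 0.1455 = 0.2818

0.2818


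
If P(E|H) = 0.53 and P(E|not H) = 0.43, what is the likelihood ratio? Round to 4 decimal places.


Likelihood ratio = P(E|H) / P(E|not H)
= 0.53 / 0.43
= 1.2326

1.2326


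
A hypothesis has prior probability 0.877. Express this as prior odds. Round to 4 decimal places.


Odds = P(H) / P(not H) = 0.877 / 0.123
= 7.1301

7.1301


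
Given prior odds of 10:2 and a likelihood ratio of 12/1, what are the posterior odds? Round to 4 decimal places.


Posterior odds = prior odds * LR
Prior odds = 10/2 = 5.0
LR = 12/1 = 12.0
Posterior odds = 5.0 * 12.0 = 60.0

60.0


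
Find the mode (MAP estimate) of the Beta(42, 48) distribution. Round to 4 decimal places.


For Beta(a,b) with a,b > 1:
Mode = (a-1)/(a+b-2) = (42-1)/(90-2)
= 41/88 = 0.4659

0.4659


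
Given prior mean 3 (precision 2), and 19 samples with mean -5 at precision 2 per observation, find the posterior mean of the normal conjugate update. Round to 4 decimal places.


The posterior mean is a precision-weighted average of prior and data.
Post. prec. = 2 + 38 = 40
Post. mean = (6 + -190)/40 = -184/40 = -4.6

-4.6


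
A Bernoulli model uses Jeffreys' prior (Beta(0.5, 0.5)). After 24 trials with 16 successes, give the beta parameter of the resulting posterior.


Posterior = Beta(prior_alpha + successes, prior_beta + failures)
= Beta(0.5 + 16, 0.5 + 8)
Posterior beta = 0.5 + (n - k) = 0.5 + 8 = 8.5

8.5


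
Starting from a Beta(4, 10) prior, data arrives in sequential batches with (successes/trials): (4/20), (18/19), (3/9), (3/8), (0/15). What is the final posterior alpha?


In sequential Bayesian updating, we sum all successes.
Total successes = 28
Final alpha = 4 + 28 = 32

32


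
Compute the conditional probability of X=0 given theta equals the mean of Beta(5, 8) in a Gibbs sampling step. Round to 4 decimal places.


Mean of Beta(5, 8) = 0.3846
P(X=0 | theta=0.3846) = 0.6154

0.6154


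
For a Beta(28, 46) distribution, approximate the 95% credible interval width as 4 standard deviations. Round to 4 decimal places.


Variance of Beta(a,b) = ab / ((a+b)^2 * (a+b+1))
= 28*46 / ((74)^2 * 75)
= 0.0031
SD = sqrt(0.0031) = 0.056
Width = 4 * SD = 0.224

0.224


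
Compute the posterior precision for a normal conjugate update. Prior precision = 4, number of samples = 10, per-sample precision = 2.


tau_post = tau_0 + n * tau
= 4 + 10 * 2 = 24

24


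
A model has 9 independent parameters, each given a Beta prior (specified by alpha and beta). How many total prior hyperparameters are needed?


Each Beta prior needs 2 hyperparameters (alpha and beta).
Total = 2 * 9 = 18

18


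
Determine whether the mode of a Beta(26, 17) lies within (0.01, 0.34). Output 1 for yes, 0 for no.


First find the mode: (a-1)/(a+b-2) = 0.6098
Is 0.6098 in (0.01, 0.34)? 0

0
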